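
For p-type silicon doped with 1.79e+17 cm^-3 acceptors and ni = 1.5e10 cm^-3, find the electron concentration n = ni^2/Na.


Step 1: Majority hole concentration p ≈ Na = 1.79e+17 cm^-3
Step 2: n = ni^2 / Na = (1.5e10)^2 / 1.79e+17
Step 3: n = 1.26e+03 cm^-3

1.26e+03


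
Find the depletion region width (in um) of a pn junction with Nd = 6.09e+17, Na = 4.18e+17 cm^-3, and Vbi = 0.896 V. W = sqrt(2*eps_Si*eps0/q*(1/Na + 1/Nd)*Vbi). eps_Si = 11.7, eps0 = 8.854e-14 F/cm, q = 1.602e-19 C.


Step 1: 1/Na + 1/Nd = 1/4.18e+17 + 1/6.09e+17 = 4.03438e-18
Step 2: 2*eps*eps0/q = 2*11.7*8.854e-14/1.602e-19 = 1.293281e+07
Step 3: W^2 = 1.293281e+07 * 4.03438e-18 * 0.896 = 4.67496e-11
Step 4: W = sqrt(4.67496e-11) = 6.837e-06 cm = 0.06837 um

0.06837


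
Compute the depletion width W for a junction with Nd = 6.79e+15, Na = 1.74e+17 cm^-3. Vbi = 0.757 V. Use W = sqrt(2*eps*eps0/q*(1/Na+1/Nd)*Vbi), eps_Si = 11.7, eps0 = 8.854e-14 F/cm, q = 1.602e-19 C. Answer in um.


Step 1: 1/Na + 1/Nd = 1/1.74e+17 + 1/6.79e+15 = 1.53023e-16
Step 2: 2*eps*eps0/q = 2*11.7*8.854e-14/1.602e-19 = 1.293281e+07
Step 3: W^2 = 1.293281e+07 * 1.53023e-16 * 0.757 = 1.49812e-09
Step 4: W = sqrt(1.49812e-09) = 3.871e-05 cm = 0.3871 um

0.3871


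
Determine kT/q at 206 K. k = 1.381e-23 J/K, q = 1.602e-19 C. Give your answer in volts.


Step 1: kT = 1.381e-23 * 206 = 2.84486e-21 J
Step 2: Vt = kT/q = 2.84486e-21 / 1.602e-19
Step 3: Vt = 0.01776 V

0.01776


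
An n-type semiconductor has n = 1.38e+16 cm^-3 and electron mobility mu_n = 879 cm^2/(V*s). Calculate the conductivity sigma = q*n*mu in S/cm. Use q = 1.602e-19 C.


Step 1: sigma = q * n * mu
Step 2: sigma = 1.602e-19 * 1.38e+16 * 879
Step 3: sigma = 1.943e+00 S/cm

1.943e+00


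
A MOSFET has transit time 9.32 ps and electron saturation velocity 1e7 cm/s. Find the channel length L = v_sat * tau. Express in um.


Step 1: tau in seconds = 9.32 ps * 1e-12 = 9.3200e-12 s
Step 2: L = v_sat * tau = 1e7 * 9.3200e-12 = 9.3200e-05 cm
Step 3: L in um = 9.3200e-05 * 1e4 = 0.932 um

0.932


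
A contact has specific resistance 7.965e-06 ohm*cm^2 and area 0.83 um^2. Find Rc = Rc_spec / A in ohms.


Step 1: Convert area to cm^2: 0.83 um^2 = 8.3000e-09 cm^2
Step 2: Rc = Rc_spec / A = 7.965e-06 / 8.3000e-09
Step 3: Rc = 9.60e+02 ohms

9.60e+02


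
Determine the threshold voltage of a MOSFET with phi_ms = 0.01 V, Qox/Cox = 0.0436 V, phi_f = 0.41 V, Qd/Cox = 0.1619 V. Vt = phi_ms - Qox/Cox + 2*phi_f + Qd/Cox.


Step 1: Vt = phi_ms - Qox/Cox + 2*phi_f + Qd/Cox
Step 2: Vt = 0.01 - 0.0436 + 2*0.41 + 0.1619
Step 3: Vt = 0.01 - 0.0436 + 0.82 + 0.1619
Step 4: Vt = 0.9483 V

0.9483


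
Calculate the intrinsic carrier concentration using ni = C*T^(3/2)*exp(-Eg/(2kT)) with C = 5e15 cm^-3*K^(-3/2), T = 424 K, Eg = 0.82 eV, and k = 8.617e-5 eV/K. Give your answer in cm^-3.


Step 1: Compute kT = 8.617e-5 * 424 = 0.03653608 eV
Step 2: Exponent = -Eg/(2kT) = -0.82/(2*0.03653608) = -11.22178
Step 3: T^(3/2) = 424^1.5 = 8730.69
Step 4: ni = 5e15 * 8730.69 * exp(-11.22178) = 5.84e+14 cm^-3

5.84e+14


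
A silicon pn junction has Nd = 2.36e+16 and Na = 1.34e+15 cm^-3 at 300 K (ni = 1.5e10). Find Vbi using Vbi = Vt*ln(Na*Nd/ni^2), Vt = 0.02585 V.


Step 1: Compute Na*Nd/ni^2 = 1.34e+15 * 2.36e+16 / (1.5e10)^2 = 1.4055e+11
Step 2: ln(1.4055e+11) = 25.6688
Step 3: Vbi = 0.02585 * 25.6688 = 0.664 V

0.664


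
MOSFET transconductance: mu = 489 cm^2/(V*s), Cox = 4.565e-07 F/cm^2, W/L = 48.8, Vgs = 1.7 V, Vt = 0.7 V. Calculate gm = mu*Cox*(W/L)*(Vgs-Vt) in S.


Step 1: Vov = Vgs - Vt = 1.7 - 0.7 = 1.0 V
Step 2: gm = mu * Cox * (W/L) * Vov
Step 3: gm = 489 * 4.565e-07 * 48.8 * 1.0 = 1.09e-02 S

1.09e-02


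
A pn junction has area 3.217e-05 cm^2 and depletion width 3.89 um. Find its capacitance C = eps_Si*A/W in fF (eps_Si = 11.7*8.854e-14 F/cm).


Step 1: eps_Si = 11.7 * 8.854e-14 = 1.035918e-12 F/cm
Step 2: W in cm = 3.89 * 1e-4 = 3.89e-04 cm
Step 3: C = 1.035918e-12 * 3.217e-05 / 3.89e-04 = 8.566962e-14 F
Step 4: C = 85.67 fF

85.67


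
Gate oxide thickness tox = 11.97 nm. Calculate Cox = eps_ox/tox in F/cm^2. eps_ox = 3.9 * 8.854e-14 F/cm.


Step 1: eps_ox = 3.9 * 8.854e-14 = 3.45306e-13 F/cm
Step 2: tox in cm = 11.97 nm * 1e-7 = 1.1970e-06 cm
Step 3: Cox = 3.45306e-13 / 1.1970e-06 = 2.88e-07 F/cm^2

2.88e-07


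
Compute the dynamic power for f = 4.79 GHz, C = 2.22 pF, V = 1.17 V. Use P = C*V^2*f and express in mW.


Step 1: V^2 = 1.17^2 = 1.3689 V^2
Step 2: P = C*V^2*f = 2.22e-12 F * 1.3689 * 4.79e9 Hz
Step 3: P = 1.455660882e-02 W
Step 4: P = 14.557 mW

14.557


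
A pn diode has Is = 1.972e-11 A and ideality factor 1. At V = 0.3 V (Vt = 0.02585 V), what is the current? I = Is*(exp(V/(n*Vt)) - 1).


Step 1: V/(n*Vt) = 0.3/(1*0.02585) = 11.6054
Step 2: exp(11.6054) = 1.0969e+05
Step 3: I = 1.972e-11 * (1.0969e+05 - 1) = 2.16e-06 A

2.16e-06


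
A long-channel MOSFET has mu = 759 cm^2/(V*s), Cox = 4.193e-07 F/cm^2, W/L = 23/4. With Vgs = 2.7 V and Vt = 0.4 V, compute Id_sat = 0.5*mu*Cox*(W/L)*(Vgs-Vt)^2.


Step 1: Overdrive voltage Vov = Vgs - Vt = 2.7 - 0.4 = 2.3 V
Step 2: W/L = 23/4 = 5.75
Step 3: Id = 0.5 * 759 * 4.193e-07 * 5.75 * 2.3^2
Step 4: Id = 4.84e-03 A

4.84e-03


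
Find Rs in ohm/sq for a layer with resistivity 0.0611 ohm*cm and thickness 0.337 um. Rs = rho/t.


Step 1: Convert thickness to cm: t = 0.337 um = 3.3700e-05 cm
Step 2: Rs = rho / t = 0.0611 / 3.3700e-05
Step 3: Rs = 1813.1 ohm/sq

1813.1


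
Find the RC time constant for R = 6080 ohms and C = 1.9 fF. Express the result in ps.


Step 1: tau = R * C
Step 2: tau = 6080 * 1.9 fF = 6080 * 1.9e-15 F
Step 3: tau = 1.1552e-11 s = 11.552 ps

11.552


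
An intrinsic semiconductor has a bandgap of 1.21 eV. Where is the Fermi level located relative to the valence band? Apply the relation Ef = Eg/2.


Step 1: For an intrinsic semiconductor, the Fermi level sits at midgap.
Step 2: Ef = Eg / 2 = 1.21 / 2 = 0.605 eV

0.605


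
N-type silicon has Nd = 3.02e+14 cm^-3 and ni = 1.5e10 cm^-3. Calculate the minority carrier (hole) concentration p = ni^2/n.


Step 1: Since Nd >> ni, n ≈ Nd = 3.02e+14 cm^-3
Step 2: p = ni^2 / n = (1.5e10)^2 / 3.02e+14
Step 3: p = 2.25e20 / 3.02e+14 = 7.45e+05 cm^-3

7.45e+05


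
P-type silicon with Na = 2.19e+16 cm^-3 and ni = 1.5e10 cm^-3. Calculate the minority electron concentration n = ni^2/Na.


Step 1: Majority hole concentration p ≈ Na = 2.19e+16 cm^-3
Step 2: n = ni^2 / Na = (1.5e10)^2 / 2.19e+16
Step 3: n = 1.03e+04 cm^-3

1.03e+04


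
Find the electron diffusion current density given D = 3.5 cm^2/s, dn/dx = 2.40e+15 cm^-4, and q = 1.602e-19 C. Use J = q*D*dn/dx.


Step 1: J = q * D * (dn/dx)
Step 2: J = 1.602e-19 * 3.5 * 2.40e+15
Step 3: J = 1.35e-03 A/cm^2

1.35e-03


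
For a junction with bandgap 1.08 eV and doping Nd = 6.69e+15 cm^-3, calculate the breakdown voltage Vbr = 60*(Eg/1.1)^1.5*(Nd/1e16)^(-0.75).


Step 1: Eg/1.1 = 1.08/1.1 = 0.981818
Step 2: (Eg/1.1)^1.5 = 0.981818^1.5 = 0.972851
Step 3: (Nd/1e16)^(-0.75) = (0.669)^(-0.75) = 1.351856
Step 4: Vbr = 60 * 0.972851 * 1.351856 = 78.9 V

78.9


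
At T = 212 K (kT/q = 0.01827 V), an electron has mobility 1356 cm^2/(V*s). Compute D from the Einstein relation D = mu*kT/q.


Step 1: D = mu * (kT/q)
Step 2: D = 1356 * 0.01827
Step 3: D = 24.77 cm^2/s

24.77


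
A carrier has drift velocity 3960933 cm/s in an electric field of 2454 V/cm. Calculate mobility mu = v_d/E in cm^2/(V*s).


Step 1: mu = v_d / E
Step 2: mu = 3960933 / 2454
Step 3: mu = 1614.07 cm^2/(V*s)

1614.07


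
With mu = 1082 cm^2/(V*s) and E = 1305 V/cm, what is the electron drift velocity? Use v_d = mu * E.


Step 1: v_d = mu * E
Step 2: v_d = 1082 * 1305 = 1412010
Step 3: v_d = 1.41e+06 cm/s

1.41e+06


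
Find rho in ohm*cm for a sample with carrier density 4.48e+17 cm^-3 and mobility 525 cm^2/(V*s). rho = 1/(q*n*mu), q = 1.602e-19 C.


Step 1: sigma = q * n * mu = 1.602e-19 * 4.48e+17 * 525 = 3.76790e+01 S/cm
Step 2: rho = 1 / sigma = 1 / 3.76790e+01 = 0.02654 ohm*cm

0.02654


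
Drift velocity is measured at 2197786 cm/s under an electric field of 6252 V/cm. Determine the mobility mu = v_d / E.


Step 1: mu = v_d / E
Step 2: mu = 2197786 / 6252
Step 3: mu = 351.53 cm^2/(V*s)

351.53


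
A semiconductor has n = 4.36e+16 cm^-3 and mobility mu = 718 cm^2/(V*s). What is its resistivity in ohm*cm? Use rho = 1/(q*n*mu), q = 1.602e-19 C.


Step 1: sigma = q * n * mu = 1.602e-19 * 4.36e+16 * 718 = 5.01503e+00 S/cm
Step 2: rho = 1 / sigma = 1 / 5.01503e+00 = 0.1994 ohm*cm

0.1994


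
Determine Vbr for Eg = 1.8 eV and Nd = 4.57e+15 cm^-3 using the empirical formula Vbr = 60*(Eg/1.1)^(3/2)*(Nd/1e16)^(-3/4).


Step 1: Eg/1.1 = 1.8/1.1 = 1.636364
Step 2: (Eg/1.1)^1.5 = 1.636364^1.5 = 2.093244
Step 3: (Nd/1e16)^(-0.75) = (0.457)^(-0.75) = 1.799131
Step 4: Vbr = 60 * 2.093244 * 1.799131 = 226.0 V

226.0


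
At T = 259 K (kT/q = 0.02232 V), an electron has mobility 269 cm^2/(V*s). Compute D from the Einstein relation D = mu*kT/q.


Step 1: D = mu * (kT/q)
Step 2: D = 269 * 0.02232
Step 3: D = 6.0 cm^2/s

6.0


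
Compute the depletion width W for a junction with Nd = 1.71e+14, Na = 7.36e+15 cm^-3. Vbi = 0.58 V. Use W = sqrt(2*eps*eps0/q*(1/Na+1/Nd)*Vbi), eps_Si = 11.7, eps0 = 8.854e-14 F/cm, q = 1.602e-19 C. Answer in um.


Step 1: 1/Na + 1/Nd = 1/7.36e+15 + 1/1.71e+14 = 5.98382e-15
Step 2: 2*eps*eps0/q = 2*11.7*8.854e-14/1.602e-19 = 1.293281e+07
Step 3: W^2 = 1.293281e+07 * 5.98382e-15 * 0.58 = 4.48848e-08
Step 4: W = sqrt(4.48848e-08) = 2.119e-04 cm = 2.119 um

2.119


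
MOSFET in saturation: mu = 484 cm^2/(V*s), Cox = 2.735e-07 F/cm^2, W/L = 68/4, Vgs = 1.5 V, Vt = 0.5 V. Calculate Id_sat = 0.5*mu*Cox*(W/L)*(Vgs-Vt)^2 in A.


Step 1: Overdrive voltage Vov = Vgs - Vt = 1.5 - 0.5 = 1.0 V
Step 2: W/L = 68/4 = 17
Step 3: Id = 0.5 * 484 * 2.735e-07 * 17 * 1.0^2
Step 4: Id = 1.13e-03 A

1.13e-03


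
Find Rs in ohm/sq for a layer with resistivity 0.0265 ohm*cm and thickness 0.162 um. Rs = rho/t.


Step 1: Convert thickness to cm: t = 0.162 um = 1.6200e-05 cm
Step 2: Rs = rho / t = 0.0265 / 1.6200e-05
Step 3: Rs = 1635.8 ohm/sq

1635.8


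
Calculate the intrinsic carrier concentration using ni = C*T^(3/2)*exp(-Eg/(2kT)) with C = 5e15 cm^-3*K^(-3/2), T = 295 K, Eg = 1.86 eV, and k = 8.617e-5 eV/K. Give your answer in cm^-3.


Step 1: Compute kT = 8.617e-5 * 295 = 0.02542015 eV
Step 2: Exponent = -Eg/(2kT) = -1.86/(2*0.02542015) = -36.58515
Step 3: T^(3/2) = 295^1.5 = 5066.79
Step 4: ni = 5e15 * 5066.79 * exp(-36.58515) = 3.27e+03 cm^-3

3.27e+03


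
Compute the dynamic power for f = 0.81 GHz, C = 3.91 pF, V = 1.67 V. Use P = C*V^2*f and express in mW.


Step 1: V^2 = 1.67^2 = 2.7889 V^2
Step 2: P = C*V^2*f = 3.91e-12 F * 2.7889 * 0.81e9 Hz
Step 3: P = 8.83272519e-03 W
Step 4: P = 8.833 mW

8.833


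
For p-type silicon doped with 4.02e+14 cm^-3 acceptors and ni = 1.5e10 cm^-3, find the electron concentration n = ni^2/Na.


Step 1: Majority hole concentration p ≈ Na = 4.02e+14 cm^-3
Step 2: n = ni^2 / Na = (1.5e10)^2 / 4.02e+14
Step 3: n = 5.60e+05 cm^-3

5.60e+05


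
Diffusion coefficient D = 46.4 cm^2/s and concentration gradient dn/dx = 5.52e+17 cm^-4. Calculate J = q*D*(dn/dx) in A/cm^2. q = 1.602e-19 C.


Step 1: J = q * D * (dn/dx)
Step 2: J = 1.602e-19 * 46.4 * 5.52e+17
Step 3: J = 4.10e+00 A/cm^2

4.10e+00


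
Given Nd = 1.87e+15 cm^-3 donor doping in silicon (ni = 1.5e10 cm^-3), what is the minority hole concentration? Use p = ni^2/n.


Step 1: Since Nd >> ni, n ≈ Nd = 1.87e+15 cm^-3
Step 2: p = ni^2 / n = (1.5e10)^2 / 1.87e+15
Step 3: p = 2.25e20 / 1.87e+15 = 1.20e+05 cm^-3

1.20e+05


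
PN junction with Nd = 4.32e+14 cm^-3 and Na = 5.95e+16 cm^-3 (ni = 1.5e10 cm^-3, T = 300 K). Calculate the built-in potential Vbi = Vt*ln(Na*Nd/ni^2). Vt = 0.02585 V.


Step 1: Compute Na*Nd/ni^2 = 5.95e+16 * 4.32e+14 / (1.5e10)^2 = 1.1424e+11
Step 2: ln(1.1424e+11) = 25.4616
Step 3: Vbi = 0.02585 * 25.4616 = 0.658 V

0.658


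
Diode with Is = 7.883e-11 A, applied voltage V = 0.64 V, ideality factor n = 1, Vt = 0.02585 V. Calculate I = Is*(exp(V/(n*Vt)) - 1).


Step 1: V/(n*Vt) = 0.64/(1*0.02585) = 24.7582
Step 2: exp(24.7582) = 5.6539e+10
Step 3: I = 7.883e-11 * (5.6539e+10 - 1) = 4.46e+00 A

4.46e+00


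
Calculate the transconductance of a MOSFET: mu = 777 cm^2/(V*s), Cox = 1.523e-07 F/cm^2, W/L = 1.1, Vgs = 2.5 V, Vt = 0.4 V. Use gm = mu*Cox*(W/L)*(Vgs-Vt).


Step 1: Vov = Vgs - Vt = 2.5 - 0.4 = 2.1 V
Step 2: gm = mu * Cox * (W/L) * Vov
Step 3: gm = 777 * 1.523e-07 * 1.1 * 2.1 = 2.73e-04 S

2.73e-04


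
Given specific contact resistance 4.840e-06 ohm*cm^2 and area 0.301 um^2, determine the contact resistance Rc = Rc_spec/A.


Step 1: Convert area to cm^2: 0.301 um^2 = 3.0100e-09 cm^2
Step 2: Rc = Rc_spec / A = 4.840e-06 / 3.0100e-09
Step 3: Rc = 1.61e+03 ohms

1.61e+03


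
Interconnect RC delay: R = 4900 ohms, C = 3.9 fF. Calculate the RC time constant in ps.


Step 1: tau = R * C
Step 2: tau = 4900 * 3.9 fF = 4900 * 3.9e-15 F
Step 3: tau = 1.911e-11 s = 19.11 ps

19.11


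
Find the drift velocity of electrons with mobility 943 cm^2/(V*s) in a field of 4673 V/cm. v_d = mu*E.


Step 1: v_d = mu * E
Step 2: v_d = 943 * 4673 = 4406639
Step 3: v_d = 4.41e+06 cm/s

4.41e+06


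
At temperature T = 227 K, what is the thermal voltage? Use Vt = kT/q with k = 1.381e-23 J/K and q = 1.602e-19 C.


Step 1: kT = 1.381e-23 * 227 = 3.13487e-21 J
Step 2: Vt = kT/q = 3.13487e-21 / 1.602e-19
Step 3: Vt = 0.01957 V

0.01957


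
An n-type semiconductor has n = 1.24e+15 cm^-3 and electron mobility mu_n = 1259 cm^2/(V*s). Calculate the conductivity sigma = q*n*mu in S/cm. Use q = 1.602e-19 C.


Step 1: sigma = q * n * mu
Step 2: sigma = 1.602e-19 * 1.24e+15 * 1259
Step 3: sigma = 2.501e-01 S/cm

2.501e-01


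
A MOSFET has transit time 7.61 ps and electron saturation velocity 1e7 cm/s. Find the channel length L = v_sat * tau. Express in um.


Step 1: tau in seconds = 7.61 ps * 1e-12 = 7.6100e-12 s
Step 2: L = v_sat * tau = 1e7 * 7.6100e-12 = 7.6100e-05 cm
Step 3: L in um = 7.6100e-05 * 1e4 = 0.761 um

0.761


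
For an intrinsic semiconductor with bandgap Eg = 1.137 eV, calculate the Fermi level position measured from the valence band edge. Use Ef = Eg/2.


Step 1: For an intrinsic semiconductor, the Fermi level sits at midgap.
Step 2: Ef = Eg / 2 = 1.137 / 2 = 0.5685 eV

0.5685


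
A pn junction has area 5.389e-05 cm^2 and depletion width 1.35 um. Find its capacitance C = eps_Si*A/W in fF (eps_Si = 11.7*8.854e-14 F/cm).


Step 1: eps_Si = 11.7 * 8.854e-14 = 1.035918e-12 F/cm
Step 2: W in cm = 1.35 * 1e-4 = 1.35e-04 cm
Step 3: C = 1.035918e-12 * 5.389e-05 / 1.35e-04 = 4.135231e-13 F
Step 4: C = 413.52 fF

413.52


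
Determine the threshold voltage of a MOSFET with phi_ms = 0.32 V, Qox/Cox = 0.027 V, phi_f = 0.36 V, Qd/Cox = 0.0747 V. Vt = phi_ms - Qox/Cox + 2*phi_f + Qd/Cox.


Step 1: Vt = phi_ms - Qox/Cox + 2*phi_f + Qd/Cox
Step 2: Vt = 0.32 - 0.027 + 2*0.36 + 0.0747
Step 3: Vt = 0.32 - 0.027 + 0.72 + 0.0747
Step 4: Vt = 1.0877 V

1.0877


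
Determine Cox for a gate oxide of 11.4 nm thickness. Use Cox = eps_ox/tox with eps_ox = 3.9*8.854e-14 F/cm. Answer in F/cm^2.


Step 1: eps_ox = 3.9 * 8.854e-14 = 3.45306e-13 F/cm
Step 2: tox in cm = 11.4 nm * 1e-7 = 1.1400e-06 cm
Step 3: Cox = 3.45306e-13 / 1.1400e-06 = 3.03e-07 F/cm^2

3.03e-07


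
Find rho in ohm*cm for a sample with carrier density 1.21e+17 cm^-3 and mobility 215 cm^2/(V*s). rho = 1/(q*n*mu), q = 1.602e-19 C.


Step 1: sigma = q * n * mu = 1.602e-19 * 1.21e+17 * 215 = 4.16760e+00 S/cm
Step 2: rho = 1 / sigma = 1 / 4.16760e+00 = 0.2399 ohm*cm

0.2399


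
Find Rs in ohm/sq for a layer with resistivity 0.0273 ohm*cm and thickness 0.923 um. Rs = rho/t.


Step 1: Convert thickness to cm: t = 0.923 um = 9.2300e-05 cm
Step 2: Rs = rho / t = 0.0273 / 9.2300e-05
Step 3: Rs = 295.8 ohm/sq

295.8


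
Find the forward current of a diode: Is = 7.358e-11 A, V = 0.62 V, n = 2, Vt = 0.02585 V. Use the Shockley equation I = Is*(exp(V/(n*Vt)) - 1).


Step 1: V/(n*Vt) = 0.62/(2*0.02585) = 11.9923
Step 2: exp(11.9923) = 1.6151e+05
Step 3: I = 7.358e-11 * (1.6151e+05 - 1) = 1.19e-05 A

1.19e-05


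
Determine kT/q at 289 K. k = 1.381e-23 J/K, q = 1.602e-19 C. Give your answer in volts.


Step 1: kT = 1.381e-23 * 289 = 3.99109e-21 J
Step 2: Vt = kT/q = 3.99109e-21 / 1.602e-19
Step 3: Vt = 0.02491 V

0.02491


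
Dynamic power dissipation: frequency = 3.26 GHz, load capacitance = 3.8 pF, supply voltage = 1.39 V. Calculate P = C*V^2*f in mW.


Step 1: V^2 = 1.39^2 = 1.9321 V^2
Step 2: P = C*V^2*f = 3.8e-12 F * 1.9321 * 3.26e9 Hz
Step 3: P = 2.39348548e-02 W
Step 4: P = 23.935 mW

23.935


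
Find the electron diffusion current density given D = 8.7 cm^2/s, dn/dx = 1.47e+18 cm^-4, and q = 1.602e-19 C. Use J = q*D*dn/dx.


Step 1: J = q * D * (dn/dx)
Step 2: J = 1.602e-19 * 8.7 * 1.47e+18
Step 3: J = 2.05e+00 A/cm^2

2.05e+00


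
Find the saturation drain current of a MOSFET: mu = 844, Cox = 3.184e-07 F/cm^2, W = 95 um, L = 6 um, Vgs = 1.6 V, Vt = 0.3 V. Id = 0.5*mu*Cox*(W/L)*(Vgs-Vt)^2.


Step 1: Overdrive voltage Vov = Vgs - Vt = 1.6 - 0.3 = 1.3 V
Step 2: W/L = 95/6 = 15.8333
Step 3: Id = 0.5 * 844 * 3.184e-07 * 15.8333 * 1.3^2
Step 4: Id = 3.60e-03 A

3.60e-03


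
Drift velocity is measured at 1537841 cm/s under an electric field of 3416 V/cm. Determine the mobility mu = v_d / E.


Step 1: mu = v_d / E
Step 2: mu = 1537841 / 3416
Step 3: mu = 450.19 cm^2/(V*s)

450.19


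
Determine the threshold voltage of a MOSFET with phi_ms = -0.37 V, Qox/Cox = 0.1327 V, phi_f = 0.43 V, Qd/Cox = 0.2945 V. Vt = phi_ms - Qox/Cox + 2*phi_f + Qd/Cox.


Step 1: Vt = phi_ms - Qox/Cox + 2*phi_f + Qd/Cox
Step 2: Vt = -0.37 - 0.1327 + 2*0.43 + 0.2945
Step 3: Vt = -0.37 - 0.1327 + 0.86 + 0.2945
Step 4: Vt = 0.6518 V

0.6518


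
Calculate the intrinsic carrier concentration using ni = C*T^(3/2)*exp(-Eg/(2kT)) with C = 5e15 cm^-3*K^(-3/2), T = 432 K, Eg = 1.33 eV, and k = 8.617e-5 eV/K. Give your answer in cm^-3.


Step 1: Compute kT = 8.617e-5 * 432 = 0.03722544 eV
Step 2: Exponent = -Eg/(2kT) = -1.33/(2*0.03722544) = -17.86413
Step 3: T^(3/2) = 432^1.5 = 8978.95
Step 4: ni = 5e15 * 8978.95 * exp(-17.86413) = 7.83e+11 cm^-3

7.83e+11


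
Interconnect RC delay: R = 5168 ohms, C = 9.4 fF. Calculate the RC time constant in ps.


Step 1: tau = R * C
Step 2: tau = 5168 * 9.4 fF = 5168 * 9.4e-15 F
Step 3: tau = 4.85792e-11 s = 48.5792 ps

48.5792


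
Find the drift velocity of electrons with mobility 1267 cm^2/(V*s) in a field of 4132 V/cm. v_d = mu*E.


Step 1: v_d = mu * E
Step 2: v_d = 1267 * 4132 = 5235244
Step 3: v_d = 5.24e+06 cm/s

5.24e+06


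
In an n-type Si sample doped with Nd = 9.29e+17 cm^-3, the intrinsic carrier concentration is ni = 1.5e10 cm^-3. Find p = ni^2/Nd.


Step 1: Since Nd >> ni, n ≈ Nd = 9.29e+17 cm^-3
Step 2: p = ni^2 / n = (1.5e10)^2 / 9.29e+17
Step 3: p = 2.25e20 / 9.29e+17 = 2.42e+02 cm^-3

2.42e+02


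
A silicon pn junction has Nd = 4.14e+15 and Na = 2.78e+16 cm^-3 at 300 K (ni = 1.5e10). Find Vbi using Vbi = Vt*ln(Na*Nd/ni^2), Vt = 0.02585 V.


Step 1: Compute Na*Nd/ni^2 = 2.78e+16 * 4.14e+15 / (1.5e10)^2 = 5.1152e+11
Step 2: ln(5.1152e+11) = 26.9607
Step 3: Vbi = 0.02585 * 26.9607 = 0.697 V

0.697


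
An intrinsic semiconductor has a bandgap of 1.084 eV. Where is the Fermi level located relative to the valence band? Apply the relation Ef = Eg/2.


Step 1: For an intrinsic semiconductor, the Fermi level sits at midgap.
Step 2: Ef = Eg / 2 = 1.084 / 2 = 0.542 eV

0.542


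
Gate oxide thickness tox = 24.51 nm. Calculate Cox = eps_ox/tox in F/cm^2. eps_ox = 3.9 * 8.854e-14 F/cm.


Step 1: eps_ox = 3.9 * 8.854e-14 = 3.45306e-13 F/cm
Step 2: tox in cm = 24.51 nm * 1e-7 = 2.4510e-06 cm
Step 3: Cox = 3.45306e-13 / 2.4510e-06 = 1.41e-07 F/cm^2

1.41e-07


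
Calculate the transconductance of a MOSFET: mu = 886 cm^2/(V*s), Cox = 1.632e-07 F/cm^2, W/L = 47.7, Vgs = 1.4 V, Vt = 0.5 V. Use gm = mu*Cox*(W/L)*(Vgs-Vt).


Step 1: Vov = Vgs - Vt = 1.4 - 0.5 = 0.9 V
Step 2: gm = mu * Cox * (W/L) * Vov
Step 3: gm = 886 * 1.632e-07 * 47.7 * 0.9 = 6.21e-03 S

6.21e-03


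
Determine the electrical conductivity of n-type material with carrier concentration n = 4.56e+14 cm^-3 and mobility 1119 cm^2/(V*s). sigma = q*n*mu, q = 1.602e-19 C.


Step 1: sigma = q * n * mu
Step 2: sigma = 1.602e-19 * 4.56e+14 * 1119
Step 3: sigma = 8.174e-02 S/cm

8.174e-02


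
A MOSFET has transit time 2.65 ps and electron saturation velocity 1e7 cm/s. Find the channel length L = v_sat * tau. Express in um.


Step 1: tau in seconds = 2.65 ps * 1e-12 = 2.6500e-12 s
Step 2: L = v_sat * tau = 1e7 * 2.6500e-12 = 2.6500e-05 cm
Step 3: L in um = 2.6500e-05 * 1e4 = 0.265 um

0.265


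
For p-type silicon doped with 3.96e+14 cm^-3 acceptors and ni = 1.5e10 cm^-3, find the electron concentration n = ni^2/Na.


Step 1: Majority hole concentration p ≈ Na = 3.96e+14 cm^-3
Step 2: n = ni^2 / Na = (1.5e10)^2 / 3.96e+14
Step 3: n = 5.68e+05 cm^-3

5.68e+05


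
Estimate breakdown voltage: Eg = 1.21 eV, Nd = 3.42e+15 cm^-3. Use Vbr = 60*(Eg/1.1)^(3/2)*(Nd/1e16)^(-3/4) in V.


Step 1: Eg/1.1 = 1.21/1.1 = 1.100000
Step 2: (Eg/1.1)^1.5 = 1.100000^1.5 = 1.153690
Step 3: (Nd/1e16)^(-0.75) = (0.342)^(-0.75) = 2.236044
Step 4: Vbr = 60 * 1.153690 * 2.236044 = 154.8 V

154.8


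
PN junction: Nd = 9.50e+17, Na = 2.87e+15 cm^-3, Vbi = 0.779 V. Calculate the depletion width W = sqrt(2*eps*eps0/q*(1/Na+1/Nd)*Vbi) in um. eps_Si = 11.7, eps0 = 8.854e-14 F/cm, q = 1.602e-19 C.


Step 1: 1/Na + 1/Nd = 1/2.87e+15 + 1/9.50e+17 = 3.49485e-16
Step 2: 2*eps*eps0/q = 2*11.7*8.854e-14/1.602e-19 = 1.293281e+07
Step 3: W^2 = 1.293281e+07 * 3.49485e-16 * 0.779 = 3.52094e-09
Step 4: W = sqrt(3.52094e-09) = 5.934e-05 cm = 0.5934 um

0.5934


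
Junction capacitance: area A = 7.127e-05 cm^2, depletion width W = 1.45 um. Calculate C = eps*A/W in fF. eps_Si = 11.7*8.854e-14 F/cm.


Step 1: eps_Si = 11.7 * 8.854e-14 = 1.035918e-12 F/cm
Step 2: W in cm = 1.45 * 1e-4 = 1.45e-04 cm
Step 3: C = 1.035918e-12 * 7.127e-05 / 1.45e-04 = 5.091716e-13 F
Step 4: C = 509.17 fF

509.17


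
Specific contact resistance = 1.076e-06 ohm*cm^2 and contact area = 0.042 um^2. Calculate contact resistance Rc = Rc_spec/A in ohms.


Step 1: Convert area to cm^2: 0.042 um^2 = 4.2000e-10 cm^2
Step 2: Rc = Rc_spec / A = 1.076e-06 / 4.2000e-10
Step 3: Rc = 2.56e+03 ohms

2.56e+03


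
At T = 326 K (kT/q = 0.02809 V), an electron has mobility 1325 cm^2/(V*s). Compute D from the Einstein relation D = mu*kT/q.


Step 1: D = mu * (kT/q)
Step 2: D = 1325 * 0.02809
Step 3: D = 37.22 cm^2/s

37.22


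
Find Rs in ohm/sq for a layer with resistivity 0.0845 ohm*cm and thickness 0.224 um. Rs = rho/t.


Step 1: Convert thickness to cm: t = 0.224 um = 2.2400e-05 cm
Step 2: Rs = rho / t = 0.0845 / 2.2400e-05
Step 3: Rs = 3772.3 ohm/sq

3772.3


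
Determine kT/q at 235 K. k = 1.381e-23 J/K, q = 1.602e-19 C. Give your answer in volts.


Step 1: kT = 1.381e-23 * 235 = 3.24535e-21 J
Step 2: Vt = kT/q = 3.24535e-21 / 1.602e-19
Step 3: Vt = 0.02026 V

0.02026


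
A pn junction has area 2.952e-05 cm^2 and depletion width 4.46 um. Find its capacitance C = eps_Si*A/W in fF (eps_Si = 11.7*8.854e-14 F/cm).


Step 1: eps_Si = 11.7 * 8.854e-14 = 1.035918e-12 F/cm
Step 2: W in cm = 4.46 * 1e-4 = 4.46e-04 cm
Step 3: C = 1.035918e-12 * 2.952e-05 / 4.46e-04 = 6.856569e-14 F
Step 4: C = 68.57 fF

68.57


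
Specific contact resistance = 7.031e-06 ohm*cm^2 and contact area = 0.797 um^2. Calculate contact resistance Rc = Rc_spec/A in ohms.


Step 1: Convert area to cm^2: 0.797 um^2 = 7.9700e-09 cm^2
Step 2: Rc = Rc_spec / A = 7.031e-06 / 7.9700e-09
Step 3: Rc = 8.82e+02 ohms

8.82e+02


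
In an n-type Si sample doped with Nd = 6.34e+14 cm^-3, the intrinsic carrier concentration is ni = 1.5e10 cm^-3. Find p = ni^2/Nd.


Step 1: Since Nd >> ni, n ≈ Nd = 6.34e+14 cm^-3
Step 2: p = ni^2 / n = (1.5e10)^2 / 6.34e+14
Step 3: p = 2.25e20 / 6.34e+14 = 3.55e+05 cm^-3

3.55e+05


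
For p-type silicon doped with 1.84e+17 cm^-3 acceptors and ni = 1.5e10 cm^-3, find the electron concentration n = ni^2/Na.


Step 1: Majority hole concentration p ≈ Na = 1.84e+17 cm^-3
Step 2: n = ni^2 / Na = (1.5e10)^2 / 1.84e+17
Step 3: n = 1.22e+03 cm^-3

1.22e+03


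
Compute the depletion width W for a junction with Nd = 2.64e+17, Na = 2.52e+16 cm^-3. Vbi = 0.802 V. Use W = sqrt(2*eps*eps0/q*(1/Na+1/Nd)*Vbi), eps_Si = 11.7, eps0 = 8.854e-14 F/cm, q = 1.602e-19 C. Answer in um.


Step 1: 1/Na + 1/Nd = 1/2.52e+16 + 1/2.64e+17 = 4.34704e-17
Step 2: 2*eps*eps0/q = 2*11.7*8.854e-14/1.602e-19 = 1.293281e+07
Step 3: W^2 = 1.293281e+07 * 4.34704e-17 * 0.802 = 4.50880e-10
Step 4: W = sqrt(4.50880e-10) = 2.123e-05 cm = 0.2123 um

0.2123


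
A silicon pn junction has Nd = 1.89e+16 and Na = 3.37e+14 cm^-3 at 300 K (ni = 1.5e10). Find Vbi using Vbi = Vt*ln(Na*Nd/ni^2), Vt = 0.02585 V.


Step 1: Compute Na*Nd/ni^2 = 3.37e+14 * 1.89e+16 / (1.5e10)^2 = 2.8308e+10
Step 2: ln(2.8308e+10) = 24.0664
Step 3: Vbi = 0.02585 * 24.0664 = 0.622 V

0.622


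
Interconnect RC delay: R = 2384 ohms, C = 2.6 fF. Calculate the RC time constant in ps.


Step 1: tau = R * C
Step 2: tau = 2384 * 2.6 fF = 2384 * 2.6e-15 F
Step 3: tau = 6.1984e-12 s = 6.1984 ps

6.1984


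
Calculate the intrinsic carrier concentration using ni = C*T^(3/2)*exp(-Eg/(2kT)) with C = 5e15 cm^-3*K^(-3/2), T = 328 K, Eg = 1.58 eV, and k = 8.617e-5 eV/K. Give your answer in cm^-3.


Step 1: Compute kT = 8.617e-5 * 328 = 0.02826376 eV
Step 2: Exponent = -Eg/(2kT) = -1.58/(2*0.02826376) = -27.95099
Step 3: T^(3/2) = 328^1.5 = 5940.33
Step 4: ni = 5e15 * 5940.33 * exp(-27.95099) = 2.16e+07 cm^-3

2.16e+07


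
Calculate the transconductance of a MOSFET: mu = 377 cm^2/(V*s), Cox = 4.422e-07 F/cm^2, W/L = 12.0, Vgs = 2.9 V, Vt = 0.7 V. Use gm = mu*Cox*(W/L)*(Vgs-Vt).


Step 1: Vov = Vgs - Vt = 2.9 - 0.7 = 2.2 V
Step 2: gm = mu * Cox * (W/L) * Vov
Step 3: gm = 377 * 4.422e-07 * 12.0 * 2.2 = 4.40e-03 S

4.40e-03


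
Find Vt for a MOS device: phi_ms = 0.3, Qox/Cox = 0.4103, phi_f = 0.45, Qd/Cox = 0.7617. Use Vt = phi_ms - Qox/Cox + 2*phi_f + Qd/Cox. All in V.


Step 1: Vt = phi_ms - Qox/Cox + 2*phi_f + Qd/Cox
Step 2: Vt = 0.3 - 0.4103 + 2*0.45 + 0.7617
Step 3: Vt = 0.3 - 0.4103 + 0.9 + 0.7617
Step 4: Vt = 1.5514 V

1.5514


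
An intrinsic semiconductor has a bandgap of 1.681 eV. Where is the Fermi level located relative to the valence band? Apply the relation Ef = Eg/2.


Step 1: For an intrinsic semiconductor, the Fermi level sits at midgap.
Step 2: Ef = Eg / 2 = 1.681 / 2 = 0.8405 eV

0.8405


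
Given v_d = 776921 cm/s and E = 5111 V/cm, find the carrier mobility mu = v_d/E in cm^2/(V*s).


Step 1: mu = v_d / E
Step 2: mu = 776921 / 5111
Step 3: mu = 152.01 cm^2/(V*s)

152.01


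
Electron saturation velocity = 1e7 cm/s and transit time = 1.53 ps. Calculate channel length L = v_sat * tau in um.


Step 1: tau in seconds = 1.53 ps * 1e-12 = 1.5300e-12 s
Step 2: L = v_sat * tau = 1e7 * 1.5300e-12 = 1.5300e-05 cm
Step 3: L in um = 1.5300e-05 * 1e4 = 0.153 um

0.153


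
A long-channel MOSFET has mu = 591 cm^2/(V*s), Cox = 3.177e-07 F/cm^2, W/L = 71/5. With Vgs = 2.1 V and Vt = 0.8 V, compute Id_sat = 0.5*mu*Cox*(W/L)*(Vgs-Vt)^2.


Step 1: Overdrive voltage Vov = Vgs - Vt = 2.1 - 0.8 = 1.3 V
Step 2: W/L = 71/5 = 14.2
Step 3: Id = 0.5 * 591 * 3.177e-07 * 14.2 * 1.3^2
Step 4: Id = 2.25e-03 A

2.25e-03


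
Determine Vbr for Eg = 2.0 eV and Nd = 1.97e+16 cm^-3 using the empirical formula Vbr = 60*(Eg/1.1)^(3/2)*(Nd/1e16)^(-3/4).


Step 1: Eg/1.1 = 2.0/1.1 = 1.818182
Step 2: (Eg/1.1)^1.5 = 1.818182^1.5 = 2.451636
Step 3: (Nd/1e16)^(-0.75) = (1.97)^(-0.75) = 0.601382
Step 4: Vbr = 60 * 2.451636 * 0.601382 = 88.5 V

88.5


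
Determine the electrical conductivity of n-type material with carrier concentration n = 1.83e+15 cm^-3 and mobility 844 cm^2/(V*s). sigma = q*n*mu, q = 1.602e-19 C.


Step 1: sigma = q * n * mu
Step 2: sigma = 1.602e-19 * 1.83e+15 * 844
Step 3: sigma = 2.474e-01 S/cm

2.474e-01


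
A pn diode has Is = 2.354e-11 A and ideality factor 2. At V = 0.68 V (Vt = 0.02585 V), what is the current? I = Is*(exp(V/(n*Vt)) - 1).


Step 1: V/(n*Vt) = 0.68/(2*0.02585) = 13.1528
Step 2: exp(13.1528) = 5.1545e+05
Step 3: I = 2.354e-11 * (5.1545e+05 - 1) = 1.21e-05 A

1.21e-05


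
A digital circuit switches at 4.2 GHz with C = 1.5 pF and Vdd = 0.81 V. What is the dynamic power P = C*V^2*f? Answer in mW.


Step 1: V^2 = 0.81^2 = 0.6561 V^2
Step 2: P = C*V^2*f = 1.5e-12 F * 0.6561 * 4.2e9 Hz
Step 3: P = 4.13343e-03 W
Step 4: P = 4.133 mW

4.133


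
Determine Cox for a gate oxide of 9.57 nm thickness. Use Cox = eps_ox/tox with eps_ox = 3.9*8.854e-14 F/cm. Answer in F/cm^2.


Step 1: eps_ox = 3.9 * 8.854e-14 = 3.45306e-13 F/cm
Step 2: tox in cm = 9.57 nm * 1e-7 = 9.5700e-07 cm
Step 3: Cox = 3.45306e-13 / 9.5700e-07 = 3.61e-07 F/cm^2

3.61e-07


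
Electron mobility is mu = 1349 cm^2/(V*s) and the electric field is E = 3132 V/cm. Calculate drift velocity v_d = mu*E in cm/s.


Step 1: v_d = mu * E
Step 2: v_d = 1349 * 3132 = 4225068
Step 3: v_d = 4.23e+06 cm/s

4.23e+06


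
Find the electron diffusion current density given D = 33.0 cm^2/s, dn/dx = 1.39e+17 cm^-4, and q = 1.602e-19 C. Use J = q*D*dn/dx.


Step 1: J = q * D * (dn/dx)
Step 2: J = 1.602e-19 * 33.0 * 1.39e+17
Step 3: J = 7.35e-01 A/cm^2

7.35e-01


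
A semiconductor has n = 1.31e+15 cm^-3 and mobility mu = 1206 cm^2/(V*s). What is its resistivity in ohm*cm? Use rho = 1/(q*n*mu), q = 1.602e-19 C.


Step 1: sigma = q * n * mu = 1.602e-19 * 1.31e+15 * 1206 = 2.53094e-01 S/cm
Step 2: rho = 1 / sigma = 1 / 2.53094e-01 = 3.951 ohm*cm

3.951


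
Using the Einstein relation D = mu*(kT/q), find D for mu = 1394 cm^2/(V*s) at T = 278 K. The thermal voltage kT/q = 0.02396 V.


Step 1: D = mu * (kT/q)
Step 2: D = 1394 * 0.02396
Step 3: D = 33.4 cm^2/s

33.4


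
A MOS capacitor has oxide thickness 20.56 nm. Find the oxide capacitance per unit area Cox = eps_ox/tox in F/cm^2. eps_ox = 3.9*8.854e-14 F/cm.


Step 1: eps_ox = 3.9 * 8.854e-14 = 3.45306e-13 F/cm
Step 2: tox in cm = 20.56 nm * 1e-7 = 2.0560e-06 cm
Step 3: Cox = 3.45306e-13 / 2.0560e-06 = 1.68e-07 F/cm^2

1.68e-07


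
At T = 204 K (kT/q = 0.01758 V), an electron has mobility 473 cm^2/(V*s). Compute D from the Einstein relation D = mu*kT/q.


Step 1: D = mu * (kT/q)
Step 2: D = 473 * 0.01758
Step 3: D = 8.32 cm^2/s

8.32


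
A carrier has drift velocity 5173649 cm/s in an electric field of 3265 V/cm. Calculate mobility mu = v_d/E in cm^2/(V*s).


Step 1: mu = v_d / E
Step 2: mu = 5173649 / 3265
Step 3: mu = 1584.58 cm^2/(V*s)

1584.58


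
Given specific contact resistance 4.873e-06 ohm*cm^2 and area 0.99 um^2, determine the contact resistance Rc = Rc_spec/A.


Step 1: Convert area to cm^2: 0.99 um^2 = 9.9000e-09 cm^2
Step 2: Rc = Rc_spec / A = 4.873e-06 / 9.9000e-09
Step 3: Rc = 4.92e+02 ohms

4.92e+02


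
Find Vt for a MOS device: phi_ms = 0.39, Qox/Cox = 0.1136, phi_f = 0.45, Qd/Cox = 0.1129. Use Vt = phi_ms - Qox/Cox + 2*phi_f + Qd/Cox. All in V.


Step 1: Vt = phi_ms - Qox/Cox + 2*phi_f + Qd/Cox
Step 2: Vt = 0.39 - 0.1136 + 2*0.45 + 0.1129
Step 3: Vt = 0.39 - 0.1136 + 0.9 + 0.1129
Step 4: Vt = 1.2893 V

1.2893


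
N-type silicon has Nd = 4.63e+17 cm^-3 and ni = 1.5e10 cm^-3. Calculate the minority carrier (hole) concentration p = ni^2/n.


Step 1: Since Nd >> ni, n ≈ Nd = 4.63e+17 cm^-3
Step 2: p = ni^2 / n = (1.5e10)^2 / 4.63e+17
Step 3: p = 2.25e20 / 4.63e+17 = 4.86e+02 cm^-3

4.86e+02


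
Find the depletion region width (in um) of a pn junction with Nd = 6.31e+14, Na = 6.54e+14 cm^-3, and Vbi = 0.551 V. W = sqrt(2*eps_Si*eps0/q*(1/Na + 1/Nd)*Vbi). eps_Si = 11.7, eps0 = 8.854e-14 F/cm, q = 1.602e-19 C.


Step 1: 1/Na + 1/Nd = 1/6.54e+14 + 1/6.31e+14 = 3.11384e-15
Step 2: 2*eps*eps0/q = 2*11.7*8.854e-14/1.602e-19 = 1.293281e+07
Step 3: W^2 = 1.293281e+07 * 3.11384e-15 * 0.551 = 2.21892e-08
Step 4: W = sqrt(2.21892e-08) = 1.490e-04 cm = 1.49 um

1.49


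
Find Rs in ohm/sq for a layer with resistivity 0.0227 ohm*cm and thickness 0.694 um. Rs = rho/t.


Step 1: Convert thickness to cm: t = 0.694 um = 6.9400e-05 cm
Step 2: Rs = rho / t = 0.0227 / 6.9400e-05
Step 3: Rs = 327.1 ohm/sq

327.1


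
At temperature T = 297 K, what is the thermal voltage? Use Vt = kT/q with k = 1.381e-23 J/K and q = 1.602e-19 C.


Step 1: kT = 1.381e-23 * 297 = 4.10157e-21 J
Step 2: Vt = kT/q = 4.10157e-21 / 1.602e-19
Step 3: Vt = 0.0256 V

0.0256


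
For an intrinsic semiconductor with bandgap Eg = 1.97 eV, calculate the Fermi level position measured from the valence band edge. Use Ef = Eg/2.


Step 1: For an intrinsic semiconductor, the Fermi level sits at midgap.
Step 2: Ef = Eg / 2 = 1.97 / 2 = 0.985 eV

0.985


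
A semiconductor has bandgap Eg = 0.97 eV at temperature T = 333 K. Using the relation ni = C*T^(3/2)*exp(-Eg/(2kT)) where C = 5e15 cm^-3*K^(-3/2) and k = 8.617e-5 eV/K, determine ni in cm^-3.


Step 1: Compute kT = 8.617e-5 * 333 = 0.02869461 eV
Step 2: Exponent = -Eg/(2kT) = -0.97/(2*0.02869461) = -16.90213
Step 3: T^(3/2) = 333^1.5 = 6076.68
Step 4: ni = 5e15 * 6076.68 * exp(-16.90213) = 1.39e+12 cm^-3

1.39e+12


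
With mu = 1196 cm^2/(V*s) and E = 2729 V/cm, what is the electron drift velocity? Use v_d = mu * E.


Step 1: v_d = mu * E
Step 2: v_d = 1196 * 2729 = 3263884
Step 3: v_d = 3.26e+06 cm/s

3.26e+06


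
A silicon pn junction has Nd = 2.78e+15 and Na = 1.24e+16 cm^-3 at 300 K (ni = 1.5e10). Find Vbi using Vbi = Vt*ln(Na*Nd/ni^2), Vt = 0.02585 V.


Step 1: Compute Na*Nd/ni^2 = 1.24e+16 * 2.78e+15 / (1.5e10)^2 = 1.5321e+11
Step 2: ln(1.5321e+11) = 25.7551
Step 3: Vbi = 0.02585 * 25.7551 = 0.666 V

0.666


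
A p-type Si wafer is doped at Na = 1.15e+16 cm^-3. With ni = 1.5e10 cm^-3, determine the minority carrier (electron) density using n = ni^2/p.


Step 1: Majority hole concentration p ≈ Na = 1.15e+16 cm^-3
Step 2: n = ni^2 / Na = (1.5e10)^2 / 1.15e+16
Step 3: n = 1.96e+04 cm^-3

1.96e+04


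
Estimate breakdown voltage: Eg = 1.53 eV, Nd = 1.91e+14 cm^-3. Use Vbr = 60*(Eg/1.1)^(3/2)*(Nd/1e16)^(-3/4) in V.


Step 1: Eg/1.1 = 1.53/1.1 = 1.390909
Step 2: (Eg/1.1)^1.5 = 1.390909^1.5 = 1.640394
Step 3: (Nd/1e16)^(-0.75) = (0.0191)^(-0.75) = 19.463681
Step 4: Vbr = 60 * 1.640394 * 19.463681 = 1915.7 V

1915.7


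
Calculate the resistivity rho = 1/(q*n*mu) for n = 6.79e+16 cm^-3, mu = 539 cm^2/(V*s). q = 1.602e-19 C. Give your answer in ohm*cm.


Step 1: sigma = q * n * mu = 1.602e-19 * 6.79e+16 * 539 = 5.86302e+00 S/cm
Step 2: rho = 1 / sigma = 1 / 5.86302e+00 = 0.1706 ohm*cm

0.1706


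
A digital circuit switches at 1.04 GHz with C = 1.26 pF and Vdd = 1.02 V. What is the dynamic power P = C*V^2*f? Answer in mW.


Step 1: V^2 = 1.02^2 = 1.0404 V^2
Step 2: P = C*V^2*f = 1.26e-12 F * 1.0404 * 1.04e9 Hz
Step 3: P = 1.36334016e-03 W
Step 4: P = 1.363 mW

1.363


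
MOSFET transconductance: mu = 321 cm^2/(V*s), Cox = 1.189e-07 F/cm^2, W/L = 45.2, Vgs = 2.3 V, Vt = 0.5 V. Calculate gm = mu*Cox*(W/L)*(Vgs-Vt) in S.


Step 1: Vov = Vgs - Vt = 2.3 - 0.5 = 1.8 V
Step 2: gm = mu * Cox * (W/L) * Vov
Step 3: gm = 321 * 1.189e-07 * 45.2 * 1.8 = 3.11e-03 S

3.11e-03


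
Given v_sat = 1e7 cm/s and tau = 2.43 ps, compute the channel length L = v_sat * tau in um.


Step 1: tau in seconds = 2.43 ps * 1e-12 = 2.4300e-12 s
Step 2: L = v_sat * tau = 1e7 * 2.4300e-12 = 2.4300e-05 cm
Step 3: L in um = 2.4300e-05 * 1e4 = 0.243 um

0.243


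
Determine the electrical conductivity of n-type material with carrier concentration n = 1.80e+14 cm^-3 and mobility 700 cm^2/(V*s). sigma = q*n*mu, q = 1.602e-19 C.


Step 1: sigma = q * n * mu
Step 2: sigma = 1.602e-19 * 1.80e+14 * 700
Step 3: sigma = 2.019e-02 S/cm

2.019e-02


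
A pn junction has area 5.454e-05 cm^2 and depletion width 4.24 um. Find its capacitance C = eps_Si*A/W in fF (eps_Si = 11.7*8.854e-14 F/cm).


Step 1: eps_Si = 11.7 * 8.854e-14 = 1.035918e-12 F/cm
Step 2: W in cm = 4.24 * 1e-4 = 4.24e-04 cm
Step 3: C = 1.035918e-12 * 5.454e-05 / 4.24e-04 = 1.332523e-13 F
Step 4: C = 133.25 fF

133.25


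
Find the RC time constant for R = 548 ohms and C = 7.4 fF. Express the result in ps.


Step 1: tau = R * C
Step 2: tau = 548 * 7.4 fF = 548 * 7.4e-15 F
Step 3: tau = 4.0552e-12 s = 4.0552 ps

4.0552


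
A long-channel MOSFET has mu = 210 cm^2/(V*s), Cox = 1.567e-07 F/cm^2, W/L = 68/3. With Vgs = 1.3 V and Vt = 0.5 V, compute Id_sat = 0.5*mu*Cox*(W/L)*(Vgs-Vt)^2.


Step 1: Overdrive voltage Vov = Vgs - Vt = 1.3 - 0.5 = 0.8 V
Step 2: W/L = 68/3 = 22.6667
Step 3: Id = 0.5 * 210 * 1.567e-07 * 22.6667 * 0.8^2
Step 4: Id = 2.39e-04 A

2.39e-04


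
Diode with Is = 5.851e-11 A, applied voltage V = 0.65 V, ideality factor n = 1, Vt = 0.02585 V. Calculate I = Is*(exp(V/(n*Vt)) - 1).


Step 1: V/(n*Vt) = 0.65/(1*0.02585) = 25.1451
Step 2: exp(25.1451) = 8.3249e+10
Step 3: I = 5.851e-11 * (8.3249e+10 - 1) = 4.87e+00 A

4.87e+00


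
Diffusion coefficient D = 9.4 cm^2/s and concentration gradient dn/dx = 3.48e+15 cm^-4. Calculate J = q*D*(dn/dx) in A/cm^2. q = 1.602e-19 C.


Step 1: J = q * D * (dn/dx)
Step 2: J = 1.602e-19 * 9.4 * 3.48e+15
Step 3: J = 5.24e-03 A/cm^2

5.24e-03


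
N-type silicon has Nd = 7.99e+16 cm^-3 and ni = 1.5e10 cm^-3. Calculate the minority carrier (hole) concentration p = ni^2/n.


Step 1: Since Nd >> ni, n ≈ Nd = 7.99e+16 cm^-3
Step 2: p = ni^2 / n = (1.5e10)^2 / 7.99e+16
Step 3: p = 2.25e20 / 7.99e+16 = 2.82e+03 cm^-3

2.82e+03


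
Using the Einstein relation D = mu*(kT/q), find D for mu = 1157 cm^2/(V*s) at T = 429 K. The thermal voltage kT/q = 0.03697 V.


Step 1: D = mu * (kT/q)
Step 2: D = 1157 * 0.03697
Step 3: D = 42.77 cm^2/s

42.77


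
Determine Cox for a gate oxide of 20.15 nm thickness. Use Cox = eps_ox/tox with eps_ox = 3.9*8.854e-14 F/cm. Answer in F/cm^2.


Step 1: eps_ox = 3.9 * 8.854e-14 = 3.45306e-13 F/cm
Step 2: tox in cm = 20.15 nm * 1e-7 = 2.0150e-06 cm
Step 3: Cox = 3.45306e-13 / 2.0150e-06 = 1.71e-07 F/cm^2

1.71e-07


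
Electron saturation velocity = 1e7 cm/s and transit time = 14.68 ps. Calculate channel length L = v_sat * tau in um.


Step 1: tau in seconds = 14.68 ps * 1e-12 = 1.4680e-11 s
Step 2: L = v_sat * tau = 1e7 * 1.4680e-11 = 1.4680e-04 cm
Step 3: L in um = 1.4680e-04 * 1e4 = 1.468 um

1.468


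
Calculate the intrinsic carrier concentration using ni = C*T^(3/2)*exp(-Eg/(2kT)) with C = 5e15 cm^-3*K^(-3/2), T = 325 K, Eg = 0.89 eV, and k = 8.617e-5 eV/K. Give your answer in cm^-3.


Step 1: Compute kT = 8.617e-5 * 325 = 0.02800525 eV
Step 2: Exponent = -Eg/(2kT) = -0.89/(2*0.02800525) = -15.88988
Step 3: T^(3/2) = 325^1.5 = 5859.02
Step 4: ni = 5e15 * 5859.02 * exp(-15.88988) = 3.68e+12 cm^-3

3.68e+12


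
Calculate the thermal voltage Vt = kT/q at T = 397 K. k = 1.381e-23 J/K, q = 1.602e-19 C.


Step 1: kT = 1.381e-23 * 397 = 5.48257e-21 J
Step 2: Vt = kT/q = 5.48257e-21 / 1.602e-19
Step 3: Vt = 0.03422 V

0.03422


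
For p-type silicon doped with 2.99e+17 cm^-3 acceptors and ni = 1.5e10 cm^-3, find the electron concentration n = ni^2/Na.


Step 1: Majority hole concentration p ≈ Na = 2.99e+17 cm^-3
Step 2: n = ni^2 / Na = (1.5e10)^2 / 2.99e+17
Step 3: n = 7.53e+02 cm^-3

7.53e+02


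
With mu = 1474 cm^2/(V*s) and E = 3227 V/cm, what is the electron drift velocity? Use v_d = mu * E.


Step 1: v_d = mu * E
Step 2: v_d = 1474 * 3227 = 4756598
Step 3: v_d = 4.76e+06 cm/s

4.76e+06


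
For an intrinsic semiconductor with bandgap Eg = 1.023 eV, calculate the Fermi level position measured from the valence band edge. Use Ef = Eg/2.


Step 1: For an intrinsic semiconductor, the Fermi level sits at midgap.
Step 2: Ef = Eg / 2 = 1.023 / 2 = 0.5115 eV

0.5115
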